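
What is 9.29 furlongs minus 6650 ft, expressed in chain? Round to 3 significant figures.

9.29 furlong = 92.9000 chain and 6650 ft = 100.758 chain.
92.9000 − 100.758 ≈ -7.86 chain.

-7.86 chains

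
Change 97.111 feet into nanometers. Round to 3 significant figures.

2.96 × 10^10 nanometers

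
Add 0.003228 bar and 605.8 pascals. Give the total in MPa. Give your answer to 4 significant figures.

0.003228 bar = 0.000322800 MPa and 605.8 Pa = 0.000605800 MPa.
0.000322800 + 0.000605800 ≈ 0.0009286 MPa.

0.0009286 MPa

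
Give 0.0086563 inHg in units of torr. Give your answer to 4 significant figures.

0.2199 torr

1 inch of mercury = 25.4000 torr.
So 0.0086563 × 25.4000 ≈ 0.2199 torr.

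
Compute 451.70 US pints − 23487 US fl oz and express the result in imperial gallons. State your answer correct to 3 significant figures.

-106 imperial gallons

451.70 US pt = 47.0149 imp gal and 23487 US fl oz = 152.789 imp gal.
47.0149 − 152.789 ≈ -106 imp gal.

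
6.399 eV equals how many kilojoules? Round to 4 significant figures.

1.025e-21 kJ

1 eV = 1.60218e-22 kilojoules.
Then 6.399 × 1.60218e-22 ≈ 1.025e-21 kJ.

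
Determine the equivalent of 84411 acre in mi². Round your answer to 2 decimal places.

131.89 mi²

1 acre = 0.00156250 square miles.
84411 × 0.00156250 ≈ 131.89 mi².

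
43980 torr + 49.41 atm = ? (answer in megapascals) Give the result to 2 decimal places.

43980 torr = 5.86352 MPa and 49.41 atm = 5.00647 MPa.
5.86352 + 5.00647 ≈ 10.87 MPa.

10.87 MPa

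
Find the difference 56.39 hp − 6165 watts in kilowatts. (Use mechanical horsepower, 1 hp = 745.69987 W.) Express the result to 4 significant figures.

56.39 hp = 42.05002 kW and 6165 W = 6.165000 kW.
42.05002 − 6.165000 ≈ 35.89 kW.

35.89 kilowatts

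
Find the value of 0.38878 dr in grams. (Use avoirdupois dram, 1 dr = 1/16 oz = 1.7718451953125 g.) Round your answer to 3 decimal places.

0.689 g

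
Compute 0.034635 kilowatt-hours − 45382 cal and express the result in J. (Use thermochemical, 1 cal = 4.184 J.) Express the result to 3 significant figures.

-65200 joules

0.034635 kWh = 124686 J and 45382 cal = 189878 J.
124686 − 189878 ≈ -65200 J.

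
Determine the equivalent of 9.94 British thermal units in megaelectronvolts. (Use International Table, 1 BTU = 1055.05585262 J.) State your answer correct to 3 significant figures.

6.55e+16 megaelectronvolts

1 British thermal unit = 6.58514e+15 MeV.
9.94 × 6.58514e+15 ≈ 6.55e+16 MeV.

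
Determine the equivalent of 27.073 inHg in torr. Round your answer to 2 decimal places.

687.65 torr

1 inHg = 25.4000 torr.
Thus 27.073 × 25.4000 ≈ 687.65 torr.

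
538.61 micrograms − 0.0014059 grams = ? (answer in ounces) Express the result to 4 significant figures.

-3.059e-5 ounces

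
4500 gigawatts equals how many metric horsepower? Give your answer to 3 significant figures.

6.12e+9 metric horsepower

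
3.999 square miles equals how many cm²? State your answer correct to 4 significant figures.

1.036 × 10^11 cm²

1 mi² = 2.58999 × 10^10 cm².
3.999 × 2.58999 × 10^10 ≈ 1.036 × 10^11 cm².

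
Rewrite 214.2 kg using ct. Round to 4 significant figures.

1 kilogram = 5000.00 ct.
214.2 × 5000.00 ≈ 1.071e+6 ct.

1.071e+6 carats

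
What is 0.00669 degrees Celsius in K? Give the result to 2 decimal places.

273.16 K

K = °C + 273.15.
Applying the formula gives 273.16 K.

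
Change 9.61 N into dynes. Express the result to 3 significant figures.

1 newton = 100000 dynes.
9.61 × 100000 ≈ 961000 dyn.

961000 dyn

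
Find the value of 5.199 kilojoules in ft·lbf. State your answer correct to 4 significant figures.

3835 ft·lbf

1 kJ = 737.562 foot-pounds.
So 5.199 × 737.562 ≈ 3835 ft·lbf.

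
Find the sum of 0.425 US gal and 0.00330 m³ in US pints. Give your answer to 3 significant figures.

10.4 US pt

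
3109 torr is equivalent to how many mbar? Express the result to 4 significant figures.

4145 mbar

1 torr = 1.33322 millibar.
3109 × 1.33322 ≈ 4145 mbar.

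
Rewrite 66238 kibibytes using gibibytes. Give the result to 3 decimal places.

1 kibibyte = 9.53674e-7 gibibytes.
So 66238 × 9.53674e-7 ≈ 0.063 GiB.

0.063 GiB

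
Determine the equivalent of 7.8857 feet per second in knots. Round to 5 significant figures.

4.6721 knots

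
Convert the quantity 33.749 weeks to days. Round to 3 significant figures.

1 week = 7.00000 d.
33.749 × 7.00000 ≈ 236 d.

236 d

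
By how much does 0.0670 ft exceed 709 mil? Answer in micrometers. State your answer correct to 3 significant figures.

0.0670 ft = 20421.6 μm and 709 mil = 18008.6 μm.
20421.6 − 18008.6 ≈ 2410 μm.

2410 micrometers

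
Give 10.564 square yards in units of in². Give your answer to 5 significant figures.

13691 in²

1 square yard = 1296.00 square inches.
Then 10.564 × 1296.00 ≈ 13691 in².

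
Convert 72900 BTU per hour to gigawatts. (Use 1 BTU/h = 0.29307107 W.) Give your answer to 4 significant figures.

2.136e-5 gigawatts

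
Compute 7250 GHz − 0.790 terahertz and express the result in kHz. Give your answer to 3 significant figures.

7250 GHz = 7.25000 × 10^9 kHz and 0.790 THz = 7.90000 × 10^8 kHz.
7.25000 × 10^9 − 7.90000 × 10^8 ≈ 6.46 × 10^9 kHz.

6.46 × 10^9 kilohertz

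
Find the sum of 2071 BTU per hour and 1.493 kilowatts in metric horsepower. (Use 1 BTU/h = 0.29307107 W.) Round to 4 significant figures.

2.855 PS

2071 BTU/h = 0.825223 PS and 1.493 kW = 2.02992 PS.
0.825223 + 2.02992 ≈ 2.855 PS.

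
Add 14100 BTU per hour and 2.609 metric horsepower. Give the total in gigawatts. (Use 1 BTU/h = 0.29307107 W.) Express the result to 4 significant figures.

6.051 × 10^-6 GW

14100 BTU/h = 4.13230 × 10^-6 GW and 2.609 PS = 1.91892 × 10^-6 GW.
4.13230 × 10^-6 + 1.91892 × 10^-6 ≈ 6.051 × 10^-6 GW.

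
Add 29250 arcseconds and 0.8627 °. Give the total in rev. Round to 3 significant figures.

29250 arcsec = 0.0225694 rev and 0.8627 ° = 0.00239639 rev.
0.0225694 + 0.00239639 ≈ 0.0250 rev.

0.0250 revolutions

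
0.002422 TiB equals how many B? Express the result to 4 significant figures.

2.663 × 10^9 B

1 tebibyte = 1.09951 × 10^12 bytes.
Then 0.002422 × 1.09951 × 10^12 ≈ 2.663 × 10^9 B.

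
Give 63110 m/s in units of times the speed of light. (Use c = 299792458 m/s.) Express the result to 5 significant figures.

0.00021051 c

1 meter per second = 3.33564 × 10^-9 c.
So 63110 × 3.33564 × 10^-9 ≈ 0.00021051 c.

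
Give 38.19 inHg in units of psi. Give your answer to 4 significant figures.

18.76 pounds per square inch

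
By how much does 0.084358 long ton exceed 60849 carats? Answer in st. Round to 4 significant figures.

11.58 stone

0.084358 long ton = 13.4973 st and 60849 ct = 1.91642 st.
13.4973 − 1.91642 ≈ 11.58 st.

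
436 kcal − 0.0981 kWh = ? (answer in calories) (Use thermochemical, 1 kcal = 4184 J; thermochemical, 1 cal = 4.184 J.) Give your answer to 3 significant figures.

436 kcal = 436000 cal and 0.0981 kWh = 84407.3 cal.
436000 − 84407.3 ≈ 352000 cal.

352000 cal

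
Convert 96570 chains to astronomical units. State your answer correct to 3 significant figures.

1 chain = 1.34473e-10 au.
So 96570 × 1.34473e-10 ≈ 1.30e-5 au.

1.30e-5 au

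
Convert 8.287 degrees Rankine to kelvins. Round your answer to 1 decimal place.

4.6 K

°R = K × 9/5.
Applying the formula gives 4.6 K.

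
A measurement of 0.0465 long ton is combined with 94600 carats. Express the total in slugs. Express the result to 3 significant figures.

0.0465 long ton = 3.23739 slug and 94600 ct = 1.29643 slug.
3.23739 + 1.29643 ≈ 4.53 slug.

4.53 slug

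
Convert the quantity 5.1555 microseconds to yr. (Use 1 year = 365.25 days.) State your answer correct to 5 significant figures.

1.6337e-13 years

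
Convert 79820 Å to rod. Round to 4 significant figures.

1 angstrom = 1.98839e-11 rods.
Thus 79820 × 1.98839e-11 ≈ 1.587e-6 rod.

1.587e-6 rods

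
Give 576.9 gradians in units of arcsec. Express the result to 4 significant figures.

1.869e+6 arcseconds

1 grad = 3240.00 arcsec.
576.9 × 3240.00 ≈ 1.869e+6 arcsec.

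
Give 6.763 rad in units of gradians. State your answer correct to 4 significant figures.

1 rad = 63.6620 gradians.
Thus 6.763 × 63.6620 ≈ 430.5 grad.

430.5 grad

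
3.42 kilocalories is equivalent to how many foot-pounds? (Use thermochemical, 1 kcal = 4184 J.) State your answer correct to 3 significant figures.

1 kcal = 3085.96 foot-pounds.
So 3.42 × 3085.96 ≈ 10600 ft·lbf.

10600 ft·lbf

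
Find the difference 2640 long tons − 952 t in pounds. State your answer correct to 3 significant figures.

3.81 × 10^6 pounds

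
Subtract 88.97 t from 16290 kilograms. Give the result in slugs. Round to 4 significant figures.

16290 kg = 1116.22 slug and 88.97 t = 6096.38 slug.
1116.22 − 6096.38 ≈ -4980 slug.

-4980 slug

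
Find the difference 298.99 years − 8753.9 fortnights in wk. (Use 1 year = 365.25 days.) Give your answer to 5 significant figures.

-1906.9 wk

298.99 yr = 15600.9 wk and 8753.9 fortnight = 17507.8 wk.
15600.9 − 17507.8 ≈ -1906.9 wk.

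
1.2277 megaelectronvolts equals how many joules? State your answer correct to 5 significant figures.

1.9670 × 10^-13 J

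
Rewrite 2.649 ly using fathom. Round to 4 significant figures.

1.370 × 10^16 fathoms

1 light-year = 5.17319 × 10^15 fathoms.
Thus 2.649 × 5.17319 × 10^15 ≈ 1.370 × 10^16 fathom.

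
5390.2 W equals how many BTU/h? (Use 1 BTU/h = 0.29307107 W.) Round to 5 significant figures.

1 W = 3.41214 BTU/h.
So 5390.2 × 3.41214 ≈ 18392 BTU/h.

18392 BTU/h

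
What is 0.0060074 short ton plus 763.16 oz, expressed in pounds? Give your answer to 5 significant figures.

59.712 lb

0.0060074 short ton = 12.0148 lb and 763.16 oz = 47.6975 lb.
12.0148 + 47.6975 ≈ 59.712 lb.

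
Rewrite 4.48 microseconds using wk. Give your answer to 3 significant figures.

7.41 × 10^-12 wk

1 μs = 1.65344 × 10^-12 weeks.
Then 4.48 × 1.65344 × 10^-12 ≈ 7.41 × 10^-12 wk.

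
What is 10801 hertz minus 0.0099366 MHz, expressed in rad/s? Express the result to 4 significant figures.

5431 rad/s

10801 Hz = 67864.7 rad/s and 0.0099366 MHz = 62433.5 rad/s.
67864.7 − 62433.5 ≈ 5431 rad/s.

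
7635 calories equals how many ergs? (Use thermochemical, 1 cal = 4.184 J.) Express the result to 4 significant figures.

1 cal = 4.18400 × 10^7 erg.
Then 7635 × 4.18400 × 10^7 ≈ 3.194 × 10^11 erg.

3.194 × 10^11 erg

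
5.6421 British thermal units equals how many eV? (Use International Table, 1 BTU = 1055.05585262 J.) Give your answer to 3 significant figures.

1 British thermal unit = 6.58514e+21 eV.
So 5.6421 × 6.58514e+21 ≈ 3.72e+22 eV.

3.72e+22 eV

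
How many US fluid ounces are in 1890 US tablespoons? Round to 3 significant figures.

1 US tbsp = 0.500000 US fl oz.
So 1890 × 0.500000 ≈ 945 US fl oz.

945 US fluid ounces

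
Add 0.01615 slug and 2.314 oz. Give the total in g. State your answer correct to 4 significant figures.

301.3 g

0.01615 slug = 235.692 g and 2.314 oz = 65.6008 g.
235.692 + 65.6008 ≈ 301.3 g.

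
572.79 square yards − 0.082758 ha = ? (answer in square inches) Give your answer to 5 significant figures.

-540420 in²

572.79 yd² = 742335.8 in² and 0.082758 ha = 1282752 in².
742335.8 − 1282752 ≈ -540420 in².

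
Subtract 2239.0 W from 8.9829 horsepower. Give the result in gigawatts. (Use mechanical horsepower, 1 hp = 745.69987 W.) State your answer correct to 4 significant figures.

4.460 × 10^-6 gigawatts

8.9829 hp = 6.69855 × 10^-6 GW and 2239.0 W = 2.23900 × 10^-6 GW.
6.69855 × 10^-6 − 2.23900 × 10^-6 ≈ 4.460 × 10^-6 GW.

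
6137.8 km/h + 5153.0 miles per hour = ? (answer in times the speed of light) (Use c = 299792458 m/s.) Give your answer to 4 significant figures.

1.337 × 10^-5 c

6137.8 km/h = 5.68708 × 10^-6 c and 5153.0 mph = 7.68397 × 10^-6 c.
5.68708 × 10^-6 + 7.68397 × 10^-6 ≈ 1.337 × 10^-5 c.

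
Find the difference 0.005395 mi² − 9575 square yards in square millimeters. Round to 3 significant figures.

5.97 × 10^9 mm²

0.005395 mi² = 1.39730 × 10^10 mm² and 9575 yd² = 8.00592 × 10^9 mm².
1.39730 × 10^10 − 8.00592 × 10^9 ≈ 5.97 × 10^9 mm².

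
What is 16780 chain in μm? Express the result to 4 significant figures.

3.376 × 10^11 μm

1 chain = 2.01168 × 10^7 μm.
Thus 16780 × 2.01168 × 10^7 ≈ 3.376 × 10^11 μm.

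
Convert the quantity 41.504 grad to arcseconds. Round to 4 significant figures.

134500 arcsec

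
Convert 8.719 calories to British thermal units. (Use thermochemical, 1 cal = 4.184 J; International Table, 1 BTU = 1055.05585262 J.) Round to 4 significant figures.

1 calorie = 0.00396567 BTU.
Then 8.719 × 0.00396567 ≈ 0.03458 BTU.

0.03458 BTU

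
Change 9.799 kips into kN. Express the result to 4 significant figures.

43.59 kilonewtons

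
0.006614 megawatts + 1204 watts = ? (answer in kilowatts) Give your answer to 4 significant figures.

7.818 kW

0.006614 MW = 6.61400 kW and 1204 W = 1.20400 kW.
6.61400 + 1.20400 ≈ 7.818 kW.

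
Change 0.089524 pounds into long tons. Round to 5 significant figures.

3.9966 × 10^-5 long ton

1 lb = 0.000446429 long tons.
So 0.089524 × 0.000446429 ≈ 3.9966 × 10^-5 long ton.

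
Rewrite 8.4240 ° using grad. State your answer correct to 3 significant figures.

9.36 gradians

1 ° = 1.11111 grad.
8.4240 × 1.11111 ≈ 9.36 grad.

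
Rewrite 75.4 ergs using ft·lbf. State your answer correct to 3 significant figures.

1 erg = 7.37562 × 10^-8 ft·lbf.
Thus 75.4 × 7.37562 × 10^-8 ≈ 5.56 × 10^-6 ft·lbf.

5.56 × 10^-6 foot-pounds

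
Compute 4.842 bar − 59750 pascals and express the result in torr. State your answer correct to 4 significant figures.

3184 torr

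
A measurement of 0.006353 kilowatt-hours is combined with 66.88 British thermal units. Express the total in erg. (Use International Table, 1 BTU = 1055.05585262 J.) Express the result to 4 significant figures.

9.343 × 10^11 ergs

0.006353 kWh = 2.28708 × 10^11 erg and 66.88 BTU = 7.05621 × 10^11 erg.
2.28708 × 10^11 + 7.05621 × 10^11 ≈ 9.343 × 10^11 erg.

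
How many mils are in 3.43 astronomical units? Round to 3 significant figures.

2.02 × 10^16 mils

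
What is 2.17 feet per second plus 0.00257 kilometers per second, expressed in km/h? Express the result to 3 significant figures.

11.6 kilometers per hour

2.17 ft/s = 2.38110 km/h and 0.00257 km/s = 9.25200 km/h.
2.38110 + 9.25200 ≈ 11.6 km/h.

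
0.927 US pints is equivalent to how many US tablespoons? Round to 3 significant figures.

29.7 US tablespoons

1 US pint = 32.0000 US tbsp.
Thus 0.927 × 32.0000 ≈ 29.7 US tbsp.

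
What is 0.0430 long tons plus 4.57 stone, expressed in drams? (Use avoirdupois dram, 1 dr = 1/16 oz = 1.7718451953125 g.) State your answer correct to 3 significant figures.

41000 drams

0.0430 long ton = 24657.9 dr and 4.57 st = 16378.9 dr.
24657.9 + 16378.9 ≈ 41000 dr.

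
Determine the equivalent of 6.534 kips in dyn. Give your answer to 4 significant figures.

2.906e+9 dynes

1 kip = 4.44822e+8 dyn.
So 6.534 × 4.44822e+8 ≈ 2.906e+9 dyn.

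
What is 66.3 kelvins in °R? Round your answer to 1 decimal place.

°R = K × 9/5.
Applying the formula gives 119.3 °R.

119.3 degrees Rankine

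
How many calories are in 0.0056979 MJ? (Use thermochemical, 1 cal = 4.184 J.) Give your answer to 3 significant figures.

1 megajoule = 239006 cal.
Thus 0.0056979 × 239006 ≈ 1360 cal.

1360 cal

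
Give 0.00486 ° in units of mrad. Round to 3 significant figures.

1 ° = 17.4533 mrad.
0.00486 × 17.4533 ≈ 0.0848 mrad.

0.0848 mrad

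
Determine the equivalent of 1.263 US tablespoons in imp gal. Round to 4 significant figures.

0.004108 imp gal

1 US tbsp = 0.00325263 imperial gallons.
Then 1.263 × 0.00325263 ≈ 0.004108 imp gal.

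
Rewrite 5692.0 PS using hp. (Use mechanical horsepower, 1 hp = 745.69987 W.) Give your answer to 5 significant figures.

5614.1 horsepower

1 PS = 0.986320 hp.
5692.0 × 0.986320 ≈ 5614.1 hp.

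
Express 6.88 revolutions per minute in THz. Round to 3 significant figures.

1.15e-13 terahertz

1 rpm = 1.66667e-14 terahertz.
So 6.88 × 1.66667e-14 ≈ 1.15e-13 THz.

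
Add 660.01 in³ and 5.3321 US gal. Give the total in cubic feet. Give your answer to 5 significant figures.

660.01 in³ = 0.381950 ft³ and 5.3321 US gal = 0.712798 ft³.
0.381950 + 0.712798 ≈ 1.0947 ft³.

1.0947 cubic feet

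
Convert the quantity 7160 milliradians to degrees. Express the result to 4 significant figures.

1 milliradian = 0.0572958 °.
So 7160 × 0.0572958 ≈ 410.2 °.

410.2 °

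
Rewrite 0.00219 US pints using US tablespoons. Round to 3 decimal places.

1 US pint = 32.0000 US tbsp.
0.00219 × 32.0000 ≈ 0.070 US tbsp.

0.070 US tbsp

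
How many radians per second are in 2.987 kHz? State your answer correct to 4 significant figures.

18770 rad/s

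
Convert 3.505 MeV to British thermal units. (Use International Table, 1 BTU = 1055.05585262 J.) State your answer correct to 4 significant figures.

5.323e-16 BTU

1 MeV = 1.51857e-16 British thermal units.
Then 3.505 × 1.51857e-16 ≈ 5.323e-16 BTU.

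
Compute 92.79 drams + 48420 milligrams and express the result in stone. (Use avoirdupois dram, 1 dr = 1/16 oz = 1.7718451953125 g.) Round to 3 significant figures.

92.79 dr = 0.0258901 st and 48420 mg = 0.00762484 st.
0.0258901 + 0.00762484 ≈ 0.0335 st.

0.0335 st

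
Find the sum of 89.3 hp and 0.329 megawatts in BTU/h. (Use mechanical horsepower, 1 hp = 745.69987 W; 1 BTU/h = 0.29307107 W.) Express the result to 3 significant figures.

1.35 × 10^6 BTU per hour

89.3 hp = 227218 BTU/h and 0.329 MW = 1.12259 × 10^6 BTU/h.
227218 + 1.12259 × 10^6 ≈ 1.35 × 10^6 BTU/h.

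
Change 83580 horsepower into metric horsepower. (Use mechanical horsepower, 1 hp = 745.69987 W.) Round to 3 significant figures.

84700 PS

1 horsepower = 1.01387 metric horsepower.
So 83580 × 1.01387 ≈ 84700 PS.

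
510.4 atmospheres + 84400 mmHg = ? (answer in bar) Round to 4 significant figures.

510.4 atm = 517.163 bar and 84400 mmHg = 112.524 bar.
517.163 + 112.524 ≈ 629.7 bar.

629.7 bar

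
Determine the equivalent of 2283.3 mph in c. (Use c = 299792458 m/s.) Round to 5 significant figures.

1 mph = 1.49116e-9 c.
Then 2283.3 × 1.49116e-9 ≈ 3.4048e-6 c.

3.4048e-6 c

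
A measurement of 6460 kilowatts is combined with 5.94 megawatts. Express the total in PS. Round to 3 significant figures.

6460 kW = 8783.16 PS and 5.94 MW = 8076.15 PS.
8783.16 + 8076.15 ≈ 16900 PS.

16900 PS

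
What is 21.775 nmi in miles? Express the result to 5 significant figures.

1 nmi = 1.15078 miles.
21.775 × 1.15078 ≈ 25.058 mi.

25.058 mi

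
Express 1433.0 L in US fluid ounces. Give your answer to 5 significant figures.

48455 US fl oz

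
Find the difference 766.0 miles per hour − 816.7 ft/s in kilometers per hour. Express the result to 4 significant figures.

336.6 kilometers per hour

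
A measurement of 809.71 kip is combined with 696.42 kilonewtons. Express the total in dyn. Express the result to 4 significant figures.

809.71 kip = 3.60177 × 10^11 dyn and 696.42 kN = 6.96420 × 10^10 dyn.
3.60177 × 10^11 + 6.96420 × 10^10 ≈ 4.298 × 10^11 dyn.

4.298 × 10^11 dyn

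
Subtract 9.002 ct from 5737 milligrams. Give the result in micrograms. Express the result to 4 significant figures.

3.937 × 10^6 μg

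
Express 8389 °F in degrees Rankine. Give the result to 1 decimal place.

8848.7 °R

°R = °F + 459.67.
Applying the formula gives 8848.7 °R.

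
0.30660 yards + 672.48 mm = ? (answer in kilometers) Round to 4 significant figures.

0.0009528 km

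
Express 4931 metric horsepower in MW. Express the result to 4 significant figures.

3.627 MW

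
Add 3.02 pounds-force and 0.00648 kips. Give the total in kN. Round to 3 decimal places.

0.042 kN

3.02 lbf = 0.0134336 kN and 0.00648 kip = 0.0288245 kN.
0.0134336 + 0.0288245 ≈ 0.042 kN.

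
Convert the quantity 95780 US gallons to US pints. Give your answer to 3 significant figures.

766000 US pints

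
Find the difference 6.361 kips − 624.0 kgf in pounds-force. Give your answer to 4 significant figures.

4985 lbf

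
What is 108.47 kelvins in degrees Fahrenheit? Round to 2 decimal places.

-264.42 degrees Fahrenheit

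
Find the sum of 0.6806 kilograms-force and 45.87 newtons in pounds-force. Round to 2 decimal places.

11.81 pounds-force

0.6806 kgf = 1.50047 lbf and 45.87 N = 10.3120 lbf.
1.50047 + 10.3120 ≈ 11.81 lbf.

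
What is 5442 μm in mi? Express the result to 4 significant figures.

1 μm = 6.21371 × 10^-10 miles.
So 5442 × 6.21371 × 10^-10 ≈ 3.382 × 10^-6 mi.

3.382 × 10^-6 mi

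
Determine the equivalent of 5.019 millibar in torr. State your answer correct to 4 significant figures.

3.765 torr

1 mbar = 0.750062 torr.
Then 5.019 × 0.750062 ≈ 3.765 torr.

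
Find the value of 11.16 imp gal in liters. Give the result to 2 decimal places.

1 imp gal = 4.54609 L.
Then 11.16 × 4.54609 ≈ 50.73 L.

50.73 liters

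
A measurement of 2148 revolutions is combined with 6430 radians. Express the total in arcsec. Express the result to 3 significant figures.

2148 rev = 2.78381e+9 arcsec and 6430 rad = 1.32628e+9 arcsec.
2.78381e+9 + 1.32628e+9 ≈ 4.11e+9 arcsec.

4.11e+9 arcseconds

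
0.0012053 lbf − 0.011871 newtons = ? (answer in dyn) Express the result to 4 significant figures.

0.0012053 lbf = 536.144 dyn and 0.011871 N = 1187.10 dyn.
536.144 − 1187.10 ≈ -651.0 dyn.

-651.0 dynes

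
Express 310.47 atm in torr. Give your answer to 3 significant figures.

1 atm = 760.000 torr.
Then 310.47 × 760.000 ≈ 236000 torr.

236000 torr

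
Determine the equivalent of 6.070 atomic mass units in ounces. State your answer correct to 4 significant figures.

3.555 × 10^-25 ounces

1 atomic mass unit = 5.85738 × 10^-26 oz.
So 6.070 × 5.85738 × 10^-26 ≈ 3.555 × 10^-25 oz.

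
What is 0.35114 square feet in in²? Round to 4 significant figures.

50.56 in²

1 ft² = 144.000 in².
Then 0.35114 × 144.000 ≈ 50.56 in².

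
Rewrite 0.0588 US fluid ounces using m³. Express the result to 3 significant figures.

1.74 × 10^-6 cubic meters

1 US fluid ounce = 2.95735 × 10^-5 cubic meters.
Then 0.0588 × 2.95735 × 10^-5 ≈ 1.74 × 10^-6 m³.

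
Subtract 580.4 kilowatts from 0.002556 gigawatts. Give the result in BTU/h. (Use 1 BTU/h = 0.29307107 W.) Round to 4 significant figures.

0.002556 GW = 8.72143 × 10^6 BTU/h and 580.4 kW = 1.98041 × 10^6 BTU/h.
8.72143 × 10^6 − 1.98041 × 10^6 ≈ 6.741 × 10^6 BTU/h.

6.741 × 10^6 BTU per hour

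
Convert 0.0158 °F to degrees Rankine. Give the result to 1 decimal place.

459.7 °R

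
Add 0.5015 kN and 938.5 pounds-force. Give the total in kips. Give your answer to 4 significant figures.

1.051 kip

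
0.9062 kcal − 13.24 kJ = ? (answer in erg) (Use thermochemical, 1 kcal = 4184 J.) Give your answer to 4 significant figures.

-9.448e+10 erg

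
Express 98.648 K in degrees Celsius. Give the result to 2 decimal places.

K = °C + 273.15.
Applying the formula gives -174.50 °C.

-174.50 °C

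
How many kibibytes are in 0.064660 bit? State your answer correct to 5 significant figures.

1 bit = 0.0001220703 KiB.
Thus 0.064660 × 0.0001220703 ≈ 7.8931 × 10^-6 KiB.

7.8931 × 10^-6 KiB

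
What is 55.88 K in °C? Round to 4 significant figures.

K = °C + 273.15.
Applying the formula gives -217.3 °C.

-217.3 °C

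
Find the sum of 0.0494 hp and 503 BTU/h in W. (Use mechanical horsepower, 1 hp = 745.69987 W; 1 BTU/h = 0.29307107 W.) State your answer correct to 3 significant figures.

184 W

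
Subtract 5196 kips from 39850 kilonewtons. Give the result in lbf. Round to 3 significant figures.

39850 kN = 8.95864 × 10^6 lbf and 5196 kip = 5.19600 × 10^6 lbf.
8.95864 × 10^6 − 5.19600 × 10^6 ≈ 3.76 × 10^6 lbf.

3.76 × 10^6 lbf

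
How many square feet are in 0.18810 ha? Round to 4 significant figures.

1 hectare = 107639 ft².
So 0.18810 × 107639 ≈ 20250 ft².

20250 square feet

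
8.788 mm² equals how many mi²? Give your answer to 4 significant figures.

3.393 × 10^-12 square miles

1 square millimeter = 3.86102 × 10^-13 mi².
8.788 × 3.86102 × 10^-13 ≈ 3.393 × 10^-12 mi².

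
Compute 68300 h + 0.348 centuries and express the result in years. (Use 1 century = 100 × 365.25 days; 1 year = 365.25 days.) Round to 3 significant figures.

42.6 yr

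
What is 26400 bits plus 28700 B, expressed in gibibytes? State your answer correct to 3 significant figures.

26400 bit = 3.07336 × 10^-6 GiB and 28700 B = 2.67290 × 10^-5 GiB.
3.07336 × 10^-6 + 2.67290 × 10^-5 ≈ 2.98 × 10^-5 GiB.

2.98 × 10^-5 gibibytes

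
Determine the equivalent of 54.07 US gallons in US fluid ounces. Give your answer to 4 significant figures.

6921 US fluid ounces

1 US gal = 128.000 US fl oz.
54.07 × 128.000 ≈ 6921 US fl oz.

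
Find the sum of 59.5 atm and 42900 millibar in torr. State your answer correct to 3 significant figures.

77400 torr

59.5 atm = 45220.0 torr and 42900 mbar = 32177.6 torr.
45220.0 + 32177.6 ≈ 77400 torr.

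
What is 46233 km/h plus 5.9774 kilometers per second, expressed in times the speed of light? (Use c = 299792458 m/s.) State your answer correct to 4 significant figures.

46233 km/h = 4.28380 × 10^-5 c and 5.9774 km/s = 1.99385 × 10^-5 c.
4.28380 × 10^-5 + 1.99385 × 10^-5 ≈ 6.278 × 10^-5 c.

6.278 × 10^-5 c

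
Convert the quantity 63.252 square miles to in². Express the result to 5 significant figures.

1 mi² = 4.01449 × 10^9 square inches.
Thus 63.252 × 4.01449 × 10^9 ≈ 2.5392 × 10^11 in².

2.5392 × 10^11 in²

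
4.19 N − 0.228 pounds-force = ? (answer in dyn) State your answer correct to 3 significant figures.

318000 dynes

4.19 N = 419000 dyn and 0.228 lbf = 101419 dyn.
419000 − 101419 ≈ 318000 dyn.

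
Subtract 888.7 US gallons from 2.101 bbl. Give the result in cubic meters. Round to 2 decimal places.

-3.03 m³

2.101 bbl = 0.334032 m³ and 888.7 US gal = 3.36410 m³.
0.334032 − 3.36410 ≈ -3.03 m³.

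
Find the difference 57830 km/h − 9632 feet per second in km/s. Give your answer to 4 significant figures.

57830 km/h = 16.0639 km/s and 9632 ft/s = 2.93583 km/s.
16.0639 − 2.93583 ≈ 13.13 km/s.

13.13 km/s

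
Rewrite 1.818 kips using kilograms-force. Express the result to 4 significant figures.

824.6 kilograms-force

1 kip = 453.592 kgf.
So 1.818 × 453.592 ≈ 824.6 kgf.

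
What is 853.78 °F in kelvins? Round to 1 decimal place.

K = (°F + 459.67) × 5/9.
Applying the formula gives 729.7 K.

729.7 kelvins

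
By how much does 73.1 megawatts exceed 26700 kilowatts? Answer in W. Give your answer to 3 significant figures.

73.1 MW = 7.31000e+7 W and 26700 kW = 2.67000e+7 W.
7.31000e+7 − 2.67000e+7 ≈ 4.64e+7 W.

4.64e+7 W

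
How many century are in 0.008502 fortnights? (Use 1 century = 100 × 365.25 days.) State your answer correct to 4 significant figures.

1 fortnight = 0.000383299 century.
Then 0.008502 × 0.000383299 ≈ 3.259e-6 century.

3.259e-6 century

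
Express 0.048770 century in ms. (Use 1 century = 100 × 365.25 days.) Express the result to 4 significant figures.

1.539 × 10^11 milliseconds

1 century = 3.15576 × 10^12 ms.
0.048770 × 3.15576 × 10^12 ≈ 1.539 × 10^11 ms.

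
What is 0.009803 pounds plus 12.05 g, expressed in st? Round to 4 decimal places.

0.009803 lb = 0.000700214 st and 12.05 g = 0.00189755 st.
0.000700214 + 0.00189755 ≈ 0.0026 st.

0.0026 stone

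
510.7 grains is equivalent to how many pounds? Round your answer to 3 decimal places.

1 gr = 0.000142857 lb.
510.7 × 0.000142857 ≈ 0.073 lb.

0.073 pounds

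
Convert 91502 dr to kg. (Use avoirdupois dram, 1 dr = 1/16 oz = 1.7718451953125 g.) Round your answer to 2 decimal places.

1 dram = 0.00177185 kg.
So 91502 × 0.00177185 ≈ 162.13 kg.

162.13 kg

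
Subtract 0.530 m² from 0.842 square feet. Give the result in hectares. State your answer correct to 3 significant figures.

0.842 ft² = 7.82244e-6 ha and 0.530 m² = 5.30000e-5 ha.
7.82244e-6 − 5.30000e-5 ≈ -4.52e-5 ha.

-4.52e-5 ha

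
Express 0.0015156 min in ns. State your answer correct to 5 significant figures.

9.0936e+7 ns

1 minute = 6.00000e+10 ns.
Then 0.0015156 × 6.00000e+10 ≈ 9.0936e+7 ns.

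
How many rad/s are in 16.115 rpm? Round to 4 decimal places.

1 rpm = 0.104720 rad/s.
Then 16.115 × 0.104720 ≈ 1.6876 rad/s.

1.6876 radians per second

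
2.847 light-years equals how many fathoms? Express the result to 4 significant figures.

1 light-year = 5.17319e+15 fathom.
2.847 × 5.17319e+15 ≈ 1.473e+16 fathom.

1.473e+16 fathoms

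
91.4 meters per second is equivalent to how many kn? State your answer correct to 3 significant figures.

178 knots

1 meter per second = 1.94384 knots.
91.4 × 1.94384 ≈ 178 kn.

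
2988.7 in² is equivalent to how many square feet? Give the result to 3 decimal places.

20.755 ft²

1 square inch = 0.00694444 ft².
2988.7 × 0.00694444 ≈ 20.755 ft².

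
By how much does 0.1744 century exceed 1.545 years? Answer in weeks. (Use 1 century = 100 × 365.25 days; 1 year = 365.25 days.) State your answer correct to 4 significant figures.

0.1744 century = 909.994 wk and 1.545 yr = 80.6159 wk.
909.994 − 80.6159 ≈ 829.4 wk.

829.4 wk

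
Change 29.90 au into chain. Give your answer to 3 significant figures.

2.22e+11 chains

1 astronomical unit = 7.43646e+9 chains.
29.90 × 7.43646e+9 ≈ 2.22e+11 chain.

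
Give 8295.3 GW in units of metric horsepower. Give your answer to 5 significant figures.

1 GW = 1.35962e+6 metric horsepower.
Then 8295.3 × 1.35962e+6 ≈ 1.1278e+10 PS.

1.1278e+10 metric horsepower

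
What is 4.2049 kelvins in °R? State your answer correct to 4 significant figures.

7.569 °R

°R = K × 9/5.
Applying the formula gives 7.569 °R.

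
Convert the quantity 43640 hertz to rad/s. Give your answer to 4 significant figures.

274200 rad/s

1 Hz = 6.28319 radians per second.
43640 × 6.28319 ≈ 274200 rad/s.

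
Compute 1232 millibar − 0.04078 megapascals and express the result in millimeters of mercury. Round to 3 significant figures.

1232 mbar = 924.076 mmHg and 0.04078 MPa = 305.875 mmHg.
924.076 − 305.875 ≈ 618 mmHg.

618 millimeters of mercury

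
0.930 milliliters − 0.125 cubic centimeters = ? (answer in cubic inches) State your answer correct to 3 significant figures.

0.0491 in³

0.930 mL = 0.0567521 in³ and 0.125 cm³ = 0.00762797 in³.
0.0567521 − 0.00762797 ≈ 0.0491 in³.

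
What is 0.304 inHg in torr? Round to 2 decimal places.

1 inch of mercury = 25.4000 torr.
Then 0.304 × 25.4000 ≈ 7.72 torr.

7.72 torr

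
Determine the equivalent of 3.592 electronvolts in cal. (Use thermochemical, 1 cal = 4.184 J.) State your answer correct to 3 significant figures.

1 eV = 3.82929 × 10^-20 cal.
Then 3.592 × 3.82929 × 10^-20 ≈ 1.38 × 10^-19 cal.

1.38 × 10^-19 calories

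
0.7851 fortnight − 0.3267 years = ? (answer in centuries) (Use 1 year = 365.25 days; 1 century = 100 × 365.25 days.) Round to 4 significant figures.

0.7851 fortnight = 0.000300928 century and 0.3267 yr = 0.00326700 century.
0.000300928 − 0.00326700 ≈ -0.002966 century.

-0.002966 century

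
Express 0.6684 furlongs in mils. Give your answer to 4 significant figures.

5.294 × 10^6 mils

1 furlong = 7.92000 × 10^6 mils.
Then 0.6684 × 7.92000 × 10^6 ≈ 5.294 × 10^6 mil.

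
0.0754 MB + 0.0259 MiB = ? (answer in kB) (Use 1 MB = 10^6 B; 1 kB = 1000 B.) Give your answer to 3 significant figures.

0.0754 MB = 75.4000 kB and 0.0259 MiB = 27.1581 kB.
75.4000 + 27.1581 ≈ 103 kB.

103 kilobytes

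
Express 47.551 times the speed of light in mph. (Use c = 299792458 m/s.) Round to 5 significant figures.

1 c = 6.706166 × 10^8 mph.
So 47.551 × 6.706166 × 10^8 ≈ 3.1888 × 10^10 mph.

3.1888 × 10^10 miles per hour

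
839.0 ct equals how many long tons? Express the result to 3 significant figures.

0.000165 long tons

1 carat = 1.96841e-7 long ton.
839.0 × 1.96841e-7 ≈ 0.000165 long ton.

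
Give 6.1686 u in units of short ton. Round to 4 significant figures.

1.129 × 10^-29 short tons

1 atomic mass unit = 1.83043 × 10^-30 short ton.
Then 6.1686 × 1.83043 × 10^-30 ≈ 1.129 × 10^-29 short ton.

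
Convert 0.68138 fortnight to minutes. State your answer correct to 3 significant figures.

1 fortnight = 20160.0 minutes.
Thus 0.68138 × 20160.0 ≈ 13700 min.

13700 min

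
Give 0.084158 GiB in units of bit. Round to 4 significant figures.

1 gibibyte = 8.58993e+9 bit.
Thus 0.084158 × 8.58993e+9 ≈ 7.229e+8 bit.

7.229e+8 bit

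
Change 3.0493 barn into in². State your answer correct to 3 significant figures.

1 barn = 1.55000 × 10^-25 square inches.
Thus 3.0493 × 1.55000 × 10^-25 ≈ 4.73 × 10^-25 in².

4.73 × 10^-25 square inches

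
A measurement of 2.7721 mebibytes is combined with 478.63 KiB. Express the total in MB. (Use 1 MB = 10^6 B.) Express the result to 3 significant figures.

3.40 MB

2.7721 MiB = 2.90676 MB and 478.63 KiB = 0.490117 MB.
2.90676 + 0.490117 ≈ 3.40 MB.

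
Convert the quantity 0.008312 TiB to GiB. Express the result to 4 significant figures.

1 TiB = 1024.00 GiB.
Thus 0.008312 × 1024.00 ≈ 8.511 GiB.

8.511 GiB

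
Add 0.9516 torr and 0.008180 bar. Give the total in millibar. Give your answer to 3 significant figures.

9.45 mbar

0.9516 torr = 1.26870 mbar and 0.008180 bar = 8.18000 mbar.
1.26870 + 8.18000 ≈ 9.45 mbar.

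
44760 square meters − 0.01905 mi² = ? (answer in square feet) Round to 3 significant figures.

44760 m² = 481793 ft² and 0.01905 mi² = 531084 ft².
481793 − 531084 ≈ -49300 ft².

-49300 square feet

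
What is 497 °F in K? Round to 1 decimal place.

K = (°F + 459.67) × 5/9.
Applying the formula gives 531.5 K.

531.5 K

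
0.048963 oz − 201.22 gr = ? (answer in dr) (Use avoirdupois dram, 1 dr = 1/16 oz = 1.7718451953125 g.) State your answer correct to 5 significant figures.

-6.5755 dr

0.048963 oz = 0.783408 dr and 201.22 gr = 7.35890 dr.
0.783408 − 7.35890 ≈ -6.5755 dr.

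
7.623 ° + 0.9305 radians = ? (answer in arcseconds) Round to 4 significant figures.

7.623 ° = 27442.8 arcsec and 0.9305 rad = 191929 arcsec.
27442.8 + 191929 ≈ 219400 arcsec.

219400 arcseconds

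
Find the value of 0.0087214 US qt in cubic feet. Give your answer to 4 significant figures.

0.0002915 ft³

1 US quart = 0.0334201 ft³.
0.0087214 × 0.0334201 ≈ 0.0002915 ft³.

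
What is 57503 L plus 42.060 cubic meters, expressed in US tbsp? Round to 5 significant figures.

6.7333e+6 US tablespoons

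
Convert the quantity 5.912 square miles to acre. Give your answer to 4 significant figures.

1 square mile = 640.000 acres.
So 5.912 × 640.000 ≈ 3784 acre.

3784 acre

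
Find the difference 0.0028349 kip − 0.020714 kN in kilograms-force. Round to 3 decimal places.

-0.826 kgf

0.0028349 kip = 1.28589 kgf and 0.020714 kN = 2.11224 kgf.
1.28589 − 2.11224 ≈ -0.826 kgf.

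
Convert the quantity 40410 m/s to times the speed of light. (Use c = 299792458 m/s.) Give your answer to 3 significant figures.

0.000135 c

1 meter per second = 3.33564e-9 c.
Thus 40410 × 3.33564e-9 ≈ 0.000135 c.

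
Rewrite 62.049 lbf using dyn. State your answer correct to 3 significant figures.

2.76e+7 dyn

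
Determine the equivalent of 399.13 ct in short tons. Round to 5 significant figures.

8.7993e-5 short ton

1 carat = 2.20462e-7 short tons.
399.13 × 2.20462e-7 ≈ 8.7993e-5 short ton.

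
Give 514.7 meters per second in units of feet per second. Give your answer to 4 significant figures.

1 m/s = 3.28084 feet per second.
514.7 × 3.28084 ≈ 1689 ft/s.

1689 ft/s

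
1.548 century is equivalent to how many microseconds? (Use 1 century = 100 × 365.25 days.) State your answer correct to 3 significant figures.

1 century = 3.15576e+15 microseconds.
Then 1.548 × 3.15576e+15 ≈ 4.89e+15 μs.

4.89e+15 microseconds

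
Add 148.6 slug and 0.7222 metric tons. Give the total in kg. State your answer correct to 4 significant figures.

148.6 slug = 2168.65 kg and 0.7222 t = 722.200 kg.
2168.65 + 722.200 ≈ 2891 kg.

2891 kg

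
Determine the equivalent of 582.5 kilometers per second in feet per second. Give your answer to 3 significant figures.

1.91 × 10^6 ft/s

1 km/s = 3280.84 ft/s.
So 582.5 × 3280.84 ≈ 1.91 × 10^6 ft/s.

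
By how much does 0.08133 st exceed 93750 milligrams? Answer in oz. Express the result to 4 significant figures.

14.91 oz

0.08133 st = 18.2179 oz and 93750 mg = 3.30693 oz.
18.2179 − 3.30693 ≈ 14.91 oz.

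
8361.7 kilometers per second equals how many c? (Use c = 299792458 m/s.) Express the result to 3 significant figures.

1 kilometer per second = 3.33564e-6 times the speed of light.
So 8361.7 × 3.33564e-6 ≈ 0.0279 c.

0.0279 c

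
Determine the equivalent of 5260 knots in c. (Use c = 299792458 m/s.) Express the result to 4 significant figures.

1 knot = 1.71600 × 10^-9 c.
Thus 5260 × 1.71600 × 10^-9 ≈ 9.026 × 10^-6 c.

9.026 × 10^-6 c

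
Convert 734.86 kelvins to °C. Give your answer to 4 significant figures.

461.7 °C

K = °C + 273.15.
Applying the formula gives 461.7 °C.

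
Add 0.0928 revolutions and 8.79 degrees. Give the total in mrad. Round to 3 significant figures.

736 mrad

0.0928 rev = 583.080 mrad and 8.79 ° = 153.414 mrad.
583.080 + 153.414 ≈ 736 mrad.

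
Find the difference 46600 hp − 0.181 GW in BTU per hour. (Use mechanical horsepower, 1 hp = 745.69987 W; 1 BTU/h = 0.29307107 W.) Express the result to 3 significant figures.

46600 hp = 1.18571e+8 BTU/h and 0.181 GW = 6.17598e+8 BTU/h.
1.18571e+8 − 6.17598e+8 ≈ -4.99e+8 BTU/h.

-4.99e+8 BTU/h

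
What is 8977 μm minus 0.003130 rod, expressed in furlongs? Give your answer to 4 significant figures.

8977 μm = 4.46244 × 10^-5 furlong and 0.003130 rod = 7.82500 × 10^-5 furlong.
4.46244 × 10^-5 − 7.82500 × 10^-5 ≈ -3.363 × 10^-5 furlong.

-3.363 × 10^-5 furlong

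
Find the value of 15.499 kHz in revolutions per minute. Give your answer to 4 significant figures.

929900 revolutions per minute

1 kilohertz = 60000.0 revolutions per minute.
So 15.499 × 60000.0 ≈ 929900 rpm.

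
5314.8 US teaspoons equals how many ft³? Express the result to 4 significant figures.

1 US tsp = 0.000174063 cubic feet.
Thus 5314.8 × 0.000174063 ≈ 0.9251 ft³.

0.9251 cubic feet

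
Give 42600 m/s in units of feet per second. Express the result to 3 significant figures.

1 meter per second = 3.28084 ft/s.
So 42600 × 3.28084 ≈ 140000 ft/s.

140000 ft/s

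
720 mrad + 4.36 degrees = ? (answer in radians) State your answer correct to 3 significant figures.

720 mrad = 0.720000 rad and 4.36 ° = 0.0760964 rad.
0.720000 + 0.0760964 ≈ 0.796 rad.

0.796 radians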